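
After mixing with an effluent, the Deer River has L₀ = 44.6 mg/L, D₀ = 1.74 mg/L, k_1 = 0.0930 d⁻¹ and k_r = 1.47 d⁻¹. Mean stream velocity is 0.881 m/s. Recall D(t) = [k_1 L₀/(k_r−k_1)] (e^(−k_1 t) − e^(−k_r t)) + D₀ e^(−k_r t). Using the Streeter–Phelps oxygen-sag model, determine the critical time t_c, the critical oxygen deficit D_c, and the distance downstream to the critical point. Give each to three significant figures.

t_c ≈ 1.38 d; D_c ≈ 2.48 mg/L; x_c ≈ 105 km

At the critical point dD/dt = 0, so k_1 L₀ e^(−k_1 t) = k_r D. Substituting D(t) from the Streeter–Phelps equation and solving for t gives
t_c = ln[(k_r/k_1)(1 − D₀(k_r−k_1)/(k_1 L₀))] / (k_r−k_1).
Here k_r−k_1 = 1.377 d⁻¹ and 1 − D₀(k_r−k_1)/(k_1 L₀) = 1 − 1.74×1.377/(0.0930×44.6) = 0.4223, so
t_c = ln(15.81 × 0.4223) / 1.377 = 1.898 / 1.377 = 1.379 d.
D_c = (k_1/k_r) L₀ e^(−k_1 t_c) = (0.0930/1.47) × 44.6 × e^(−0.0930×1.379) = 0.06327 × 44.6 × 0.8797 = 2.482 mg/L.
x_c = v t_c = 0.881 m/s × 1.379 d × 86400 s/d = 104900 m ≈ 105 km.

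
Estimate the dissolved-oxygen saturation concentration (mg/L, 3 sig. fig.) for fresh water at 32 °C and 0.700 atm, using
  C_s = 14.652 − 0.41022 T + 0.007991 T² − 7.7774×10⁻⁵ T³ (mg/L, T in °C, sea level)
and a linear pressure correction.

At sea level: C_s = 14.652 − 0.41022×32 + 0.007991×32² − 7.7774×10⁻⁵×32³ = 7.159 mg/L.
Pressure correction: C_s' = 7.159 × 0.700 = 5.011 mg/L.

C_s ≈ 5.01 mg/L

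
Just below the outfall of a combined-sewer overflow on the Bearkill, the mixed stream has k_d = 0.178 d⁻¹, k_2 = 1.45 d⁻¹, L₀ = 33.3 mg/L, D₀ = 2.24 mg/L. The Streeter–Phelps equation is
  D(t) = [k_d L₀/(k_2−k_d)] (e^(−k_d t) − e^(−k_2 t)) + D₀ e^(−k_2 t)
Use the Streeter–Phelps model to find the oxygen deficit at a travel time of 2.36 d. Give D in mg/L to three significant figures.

D ≈ 2.98 mg/L

k_d L₀/(k_2−k_d) = 0.178×33.3/(1.45−0.178) = 5.927/1.272 = 4.660 mg/L.
e^(−k_d t) = e^(−0.178×2.360) = 0.6570; e^(−k_2 t) = e^(−1.45×2.360) = 0.03265.
D = 4.660 × (0.6570 − 0.03265) + 2.24 × 0.03265 = 2.909 + 0.07313 = 2.983 mg/L.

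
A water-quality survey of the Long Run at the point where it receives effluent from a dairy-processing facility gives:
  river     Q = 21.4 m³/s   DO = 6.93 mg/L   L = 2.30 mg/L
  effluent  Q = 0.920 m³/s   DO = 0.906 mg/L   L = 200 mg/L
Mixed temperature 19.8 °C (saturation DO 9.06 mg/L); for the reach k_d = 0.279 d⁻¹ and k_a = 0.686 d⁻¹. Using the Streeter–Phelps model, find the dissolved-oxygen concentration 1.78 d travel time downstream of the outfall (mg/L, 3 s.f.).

DO ≈ 6.11 mg/L

Mixed DO = (21.4×6.93 + 0.920×0.906)/(21.4+0.920) = 149.1/22.32 = 6.682 mg/L.
Mixed L₀ = (21.4×2.30 + 0.920×200)/(22.32) = 233.2/22.32 = 10.45 mg/L.
Initial deficit D₀ = C_s − DO₀ = 9.06 − 6.682 = 2.378 mg/L.
D(1.78) = [0.279×10.45/(0.686−0.279)](e^(−0.279×1.78) − e^(−0.686×1.78)) + 2.378 e^(−0.686×1.78)
= 7.163 × (0.6086 − 0.2949) + 2.378 × 0.2949 = 2.948 mg/L.
DO = 9.06 − 2.948 = 6.112 mg/L.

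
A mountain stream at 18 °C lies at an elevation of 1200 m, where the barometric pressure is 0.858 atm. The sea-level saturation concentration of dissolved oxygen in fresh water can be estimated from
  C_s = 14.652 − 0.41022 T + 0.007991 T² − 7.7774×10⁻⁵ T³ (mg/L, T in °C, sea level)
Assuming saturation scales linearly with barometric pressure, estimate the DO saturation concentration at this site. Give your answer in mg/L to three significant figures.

C_s ≈ 8.07 mg/L

At sea level: C_s = 14.652 − 0.41022×18 + 0.007991×18² − 7.7774×10⁻⁵×18³ = 9.404 mg/L.
Pressure correction: C_s' = 9.404 × 0.858 = 8.068 mg/L.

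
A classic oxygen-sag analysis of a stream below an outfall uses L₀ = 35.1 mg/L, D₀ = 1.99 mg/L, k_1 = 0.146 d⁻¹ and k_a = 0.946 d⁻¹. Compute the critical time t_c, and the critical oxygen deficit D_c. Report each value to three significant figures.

At the critical point dD/dt = 0, so k_1 L₀ e^(−k_1 t) = k_a D. Substituting D(t) from the Streeter–Phelps equation and solving for t gives
t_c = ln[(k_a/k_1)(1 − D₀(k_a−k_1)/(k_1 L₀))] / (k_a−k_1).
Here k_a−k_1 = 0.8000 d⁻¹ and 1 − D₀(k_a−k_1)/(k_1 L₀) = 1 − 1.99×0.8000/(0.146×35.1) = 0.6893, so
t_c = ln(6.479 × 0.6893) / 0.8000 = 1.497 / 0.8000 = 1.871 d.
L(t_c) = L₀ e^(−k_1 t_c) = 35.1 × 0.7610 = 26.71 mg/L, and at the critical point k_a D_c = k_1 L, so D_c = (0.146/0.946) × 26.71 = 4.122 mg/L.

t_c ≈ 1.87 d; D_c ≈ 4.12 mg/L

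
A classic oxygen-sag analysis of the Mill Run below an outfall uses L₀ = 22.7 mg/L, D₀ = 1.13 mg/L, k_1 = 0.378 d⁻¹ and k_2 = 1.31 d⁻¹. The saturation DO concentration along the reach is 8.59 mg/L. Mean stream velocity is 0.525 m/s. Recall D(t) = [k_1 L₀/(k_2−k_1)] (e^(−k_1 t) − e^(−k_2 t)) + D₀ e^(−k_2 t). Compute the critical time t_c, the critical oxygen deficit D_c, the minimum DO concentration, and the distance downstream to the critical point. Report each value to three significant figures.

t_c ≈ 1.19 d; D_c ≈ 4.17 mg/L; min DO ≈ 4.42 mg/L; x_c ≈ 54.1 km

At the critical point dD/dt = 0, so k_1 L₀ e^(−k_1 t) = k_2 D. Substituting D(t) from the Streeter–Phelps equation and solving for t gives
t_c = ln[(k_2/k_1)(1 − D₀(k_2−k_1)/(k_1 L₀))] / (k_2−k_1).
Here k_2−k_1 = 0.9320 d⁻¹ and 1 − D₀(k_2−k_1)/(k_1 L₀) = 1 − 1.13×0.9320/(0.378×22.7) = 0.8773, so
t_c = ln(3.466 × 0.8773) / 0.9320 = 1.112 / 0.9320 = 1.193 d.
D_c = (k_1/k_2) L₀ e^(−k_1 t_c) = (0.378/1.31) × 22.7 × e^(−0.378×1.193) = 0.2885 × 22.7 × 0.6370 = 4.172 mg/L.
Minimum DO = C_s − D_c = 8.59 − 4.172 = 4.418 mg/L.
x_c = v t_c = 0.525 m/s × 1.193 d × 86400 s/d = 54120 m ≈ 54.1 km.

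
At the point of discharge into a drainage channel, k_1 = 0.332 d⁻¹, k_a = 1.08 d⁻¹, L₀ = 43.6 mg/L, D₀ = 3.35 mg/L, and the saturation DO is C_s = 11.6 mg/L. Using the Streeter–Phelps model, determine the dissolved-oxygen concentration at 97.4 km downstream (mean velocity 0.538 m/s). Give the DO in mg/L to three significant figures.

Travel time t = x/v = 97.4 km / (0.538 m/s) = 97400 m / 0.538 m/s = 181000 s = 2.095 d.
k_1 L₀/(k_a−k_1) = 0.332×43.6/(1.08−0.332) = 14.48/0.7480 = 19.35 mg/L.
e^(−k_1 t) = e^(−0.332×2.095) = 0.4987; e^(−k_a t) = e^(−1.08×2.095) = 0.1040.
D = 19.35 × (0.4987 − 0.1040) + 3.35 × 0.1040 = 7.638 + 0.3485 = 7.987 mg/L.
DO = C_s − D = 11.6 − 7.987 = 3.613 mg/L.

DO ≈ 3.61 mg/L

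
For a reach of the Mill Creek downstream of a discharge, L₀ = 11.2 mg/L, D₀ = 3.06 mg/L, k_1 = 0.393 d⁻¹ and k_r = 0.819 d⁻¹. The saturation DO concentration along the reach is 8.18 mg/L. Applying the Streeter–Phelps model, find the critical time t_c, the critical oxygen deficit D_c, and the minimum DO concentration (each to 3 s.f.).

t_c = [1/(k_r−k_1)] ln[(k_r/k_1)(1 − D₀(k_r−k_1)/(k_1 L₀))]
= [1/(0.819−0.393)] ln[(0.819/0.393)(1 − 3.06×0.4260/(0.393×11.2))]
= (1/0.4260) ln[2.084 × 0.7038] = 2.347 × ln(1.467) = 2.347 × 0.3831 = 0.8992 d.
L(t_c) = L₀ e^(−k_1 t_c) = 11.2 × 0.7023 = 7.866 mg/L, and at the critical point k_r D_c = k_1 L, so D_c = (0.393/0.819) × 7.866 = 3.774 mg/L.
Minimum DO = C_s − D_c = 8.18 − 3.774 = 4.406 mg/L.

t_c ≈ 0.899 d; D_c ≈ 3.77 mg/L; min DO ≈ 4.41 mg/L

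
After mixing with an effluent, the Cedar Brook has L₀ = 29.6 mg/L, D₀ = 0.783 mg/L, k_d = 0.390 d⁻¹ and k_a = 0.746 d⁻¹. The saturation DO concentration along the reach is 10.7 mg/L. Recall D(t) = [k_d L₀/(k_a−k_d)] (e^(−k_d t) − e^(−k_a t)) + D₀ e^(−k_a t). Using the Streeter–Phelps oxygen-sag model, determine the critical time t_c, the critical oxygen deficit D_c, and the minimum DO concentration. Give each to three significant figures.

t_c ≈ 1.75 d; D_c ≈ 7.81 mg/L; min DO ≈ 2.89 mg/L

With k_a/k_d = 1.913 and 1 − D₀(k_a−k_d)/(k_d L₀) = 0.9759,
t_c = ln(1.913 × 0.9759) / (0.746 − 0.390) = ln(1.867) / 0.3560 = 0.6241/0.3560 = 1.753 d.
D_c = (k_d/k_a) L₀ e^(−k_d t_c) = (0.390/0.746) × 29.6 × e^(−0.390×1.753) = 0.5228 × 29.6 × 0.5047 = 7.810 mg/L.
Minimum DO = C_s − D_c = 10.7 − 7.810 = 2.890 mg/L.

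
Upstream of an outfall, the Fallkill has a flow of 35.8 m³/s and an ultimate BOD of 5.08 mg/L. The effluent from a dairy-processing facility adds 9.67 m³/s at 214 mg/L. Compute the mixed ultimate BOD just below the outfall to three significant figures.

49.5 mg/L

Flow-weighted mixing: C = (Q_r C_r + Q_w C_w)/(Q_r + Q_w)
= (35.8×5.08 + 9.67×214)/(35.8 + 9.67) = 2251/45.47 = 49.51 mg/L.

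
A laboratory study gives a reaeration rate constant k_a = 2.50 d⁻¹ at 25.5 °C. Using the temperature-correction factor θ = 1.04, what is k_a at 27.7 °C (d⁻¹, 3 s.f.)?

k_a(T₂) = k_a(T₁) · θ^(T₂−T₁) = 2.50 × 1.04^(27.7−25.5)
= 2.50 × 1.04^2.20 = 2.50 × 1.090 = 2.725 d⁻¹.

k_a ≈ 2.73 d⁻¹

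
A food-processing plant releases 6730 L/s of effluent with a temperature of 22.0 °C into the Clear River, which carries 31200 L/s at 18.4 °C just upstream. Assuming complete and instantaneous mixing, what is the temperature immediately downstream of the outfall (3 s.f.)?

19.0 °C

Flow-weighted mixing: C = (Q_r C_r + Q_w C_w)/(Q_r + Q_w)
= (31200×18.4 + 6730×22.0)/(31200 + 6730) = 722100/37930 = 19.04 °C.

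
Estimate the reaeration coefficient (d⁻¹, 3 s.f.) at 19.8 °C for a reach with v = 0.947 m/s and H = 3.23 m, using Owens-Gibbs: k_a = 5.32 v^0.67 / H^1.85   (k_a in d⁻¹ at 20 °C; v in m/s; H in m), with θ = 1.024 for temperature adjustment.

k_a(20) = 5.32 × 0.947^0.67 / 3.23^1.85 = 5.32 × 0.9642 / 8.750 = 0.5862 d⁻¹.
k_a(19.8) = 0.5862 × 1.024^(19.8−20) = 0.5862 × 0.9953 = 0.5834 d⁻¹.

k_a ≈ 0.583 d⁻¹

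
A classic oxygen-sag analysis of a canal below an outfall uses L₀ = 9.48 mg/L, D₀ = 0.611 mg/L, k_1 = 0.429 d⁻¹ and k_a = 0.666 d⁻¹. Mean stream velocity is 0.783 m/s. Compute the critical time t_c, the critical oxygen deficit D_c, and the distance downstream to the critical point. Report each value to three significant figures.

At the critical point dD/dt = 0, so k_1 L₀ e^(−k_1 t) = k_a D. Substituting D(t) from the Streeter–Phelps equation and solving for t gives
t_c = ln[(k_a/k_1)(1 − D₀(k_a−k_1)/(k_1 L₀))] / (k_a−k_1).
Here k_a−k_1 = 0.2370 d⁻¹ and 1 − D₀(k_a−k_1)/(k_1 L₀) = 1 − 0.611×0.2370/(0.429×9.48) = 0.9644, so
t_c = ln(1.552 × 0.9644) / 0.2370 = 0.4036 / 0.2370 = 1.703 d.
D_c = (k_1/k_a) L₀ e^(−k_1 t_c) = (0.429/0.666) × 9.48 × e^(−0.429×1.703) = 0.6441 × 9.48 × 0.4817 = 2.941 mg/L.
x_c = v t_c = 0.783 m/s × 1.703 d × 86400 s/d = 115200 m ≈ 115 km.

t_c ≈ 1.70 d; D_c ≈ 2.94 mg/L; x_c ≈ 115 km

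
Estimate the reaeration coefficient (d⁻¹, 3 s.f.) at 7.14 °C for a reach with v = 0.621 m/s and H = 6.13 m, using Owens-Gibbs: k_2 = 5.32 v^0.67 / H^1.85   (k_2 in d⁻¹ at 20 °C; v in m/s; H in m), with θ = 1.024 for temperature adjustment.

k_2(20) = 5.32 × 0.621^0.67 / 6.13^1.85 = 5.32 × 0.7267 / 28.63 = 0.1350 d⁻¹.
k_2(7.14) = 0.1350 × 1.024^(7.14−20) = 0.1350 × 0.7371 = 0.09955 d⁻¹.

k_2 ≈ 0.0995 d⁻¹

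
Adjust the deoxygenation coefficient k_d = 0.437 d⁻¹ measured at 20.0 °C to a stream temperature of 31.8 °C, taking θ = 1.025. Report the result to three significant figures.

k_d ≈ 0.585 d⁻¹

k_d(T₂) = k_d(T₁) · θ^(T₂−T₁) = 0.437 × 1.025^(31.8−20.0)
= 0.437 × 1.025^11.8 = 0.437 × 1.338 = 0.5848 d⁻¹.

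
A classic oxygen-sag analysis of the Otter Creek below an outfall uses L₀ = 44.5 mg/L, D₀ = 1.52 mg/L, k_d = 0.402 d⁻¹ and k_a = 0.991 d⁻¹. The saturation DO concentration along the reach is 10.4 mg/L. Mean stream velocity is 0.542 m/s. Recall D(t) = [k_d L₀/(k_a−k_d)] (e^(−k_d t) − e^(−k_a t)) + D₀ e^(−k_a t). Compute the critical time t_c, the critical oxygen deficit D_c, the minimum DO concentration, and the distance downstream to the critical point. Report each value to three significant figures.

With k_a/k_d = 2.465 and 1 − D₀(k_a−k_d)/(k_d L₀) = 0.9500,
t_c = ln(2.465 × 0.9500) / (0.991 − 0.402) = ln(2.342) / 0.5890 = 0.8509/0.5890 = 1.445 d.
L(t_c) = L₀ e^(−k_d t_c) = 44.5 × 0.5595 = 24.90 mg/L, and at the critical point k_a D_c = k_d L, so D_c = (0.402/0.991) × 24.90 = 10.10 mg/L.
Minimum DO = C_s − D_c = 10.4 − 10.10 = 0.3007 mg/L.
x_c = v t_c = 0.542 m/s × 1.445 d × 86400 s/d = 67650 m ≈ 67.7 km.

t_c ≈ 1.44 d; D_c ≈ 10.1 mg/L; min DO ≈ 0.301 mg/L; x_c ≈ 67.7 km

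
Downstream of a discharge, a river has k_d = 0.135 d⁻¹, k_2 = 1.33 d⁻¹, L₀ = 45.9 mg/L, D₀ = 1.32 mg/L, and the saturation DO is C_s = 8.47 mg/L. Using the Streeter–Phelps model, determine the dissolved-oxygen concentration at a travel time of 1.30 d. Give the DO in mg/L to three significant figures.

k_d L₀/(k_2−k_d) = 0.135×45.9/(1.33−0.135) = 6.197/1.195 = 5.185 mg/L.
e^(−k_d t) = e^(−0.135×1.300) = 0.8390; e^(−k_2 t) = e^(−1.33×1.300) = 0.1775.
D = 5.185 × (0.8390 − 0.1775) + 1.32 × 0.1775 = 3.431 + 0.2342 = 3.665 mg/L.
DO = C_s − D = 8.47 − 3.665 = 4.805 mg/L.

DO ≈ 4.81 mg/L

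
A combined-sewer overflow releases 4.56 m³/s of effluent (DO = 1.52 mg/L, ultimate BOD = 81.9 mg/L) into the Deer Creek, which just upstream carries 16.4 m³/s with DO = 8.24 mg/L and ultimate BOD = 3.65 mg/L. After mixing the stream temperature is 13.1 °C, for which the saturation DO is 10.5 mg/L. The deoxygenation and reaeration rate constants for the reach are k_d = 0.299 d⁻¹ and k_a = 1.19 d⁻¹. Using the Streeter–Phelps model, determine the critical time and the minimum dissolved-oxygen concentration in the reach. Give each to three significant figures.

Mixed DO = (16.4×8.24 + 4.56×1.52)/(16.4+4.56) = 142.1/20.96 = 6.778 mg/L.
Mixed L₀ = (16.4×3.65 + 4.56×81.9)/(20.96) = 433.3/20.96 = 20.67 mg/L.
Initial deficit D₀ = C_s − DO₀ = 10.5 − 6.778 = 3.722 mg/L.
t_c = (1/0.8910) ln[(1.19/0.299)(1 − 3.722×0.8910/(0.299×20.67))] = 1.122 × ln(1.845) = 0.6873 d.
D_c = (0.299/1.19) × 20.67 × e^(−0.299×0.6873) = 0.2513 × 20.67 × 0.8142 = 4.230 mg/L.
Minimum DO = 10.5 − 4.230 = 6.270 mg/L.

t_c ≈ 0.687 d; minimum DO ≈ 6.27 mg/L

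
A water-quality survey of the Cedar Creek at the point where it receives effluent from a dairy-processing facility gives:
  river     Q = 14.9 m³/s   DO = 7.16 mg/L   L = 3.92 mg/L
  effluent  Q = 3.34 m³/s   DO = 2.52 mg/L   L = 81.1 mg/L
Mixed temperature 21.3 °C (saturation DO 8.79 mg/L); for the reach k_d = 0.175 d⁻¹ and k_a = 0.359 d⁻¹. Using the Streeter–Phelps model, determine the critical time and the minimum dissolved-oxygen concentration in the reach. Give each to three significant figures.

t_c ≈ 3.06 d; minimum DO ≈ 3.64 mg/L

Mixed DO = (14.9×7.16 + 3.34×2.52)/(14.9+3.34) = 115.1/18.24 = 6.310 mg/L.
Mixed L₀ = (14.9×3.92 + 3.34×81.1)/(18.24) = 329.3/18.24 = 18.05 mg/L.
Initial deficit D₀ = C_s − DO₀ = 8.79 − 6.310 = 2.480 mg/L.
t_c = (1/0.1840) ln[(0.359/0.175)(1 − 2.480×0.1840/(0.175×18.05))] = 5.435 × ln(1.755) = 3.057 d.
D_c = (0.175/0.359) × 18.05 × e^(−0.175×3.057) = 0.4875 × 18.05 × 0.5856 = 5.154 mg/L.
Minimum DO = 8.79 − 5.154 = 3.636 mg/L.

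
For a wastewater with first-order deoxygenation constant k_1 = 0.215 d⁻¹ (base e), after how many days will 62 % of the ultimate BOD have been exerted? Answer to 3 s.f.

y/L₀ = 1 − e^(−k_1 t) = 0.62 ⇒ e^(−k_1 t) = 0.380
t = −ln(0.380) / 0.215 = 0.9676 / 0.215 = 4.500 d.

t ≈ 4.50 d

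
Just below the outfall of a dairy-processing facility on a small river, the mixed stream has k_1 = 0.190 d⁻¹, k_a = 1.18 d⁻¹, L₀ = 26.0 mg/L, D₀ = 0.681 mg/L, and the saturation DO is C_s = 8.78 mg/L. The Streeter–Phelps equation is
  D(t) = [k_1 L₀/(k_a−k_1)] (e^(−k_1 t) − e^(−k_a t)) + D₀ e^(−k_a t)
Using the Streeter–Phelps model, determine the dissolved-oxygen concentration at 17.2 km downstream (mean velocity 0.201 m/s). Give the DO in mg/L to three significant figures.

Travel time t = x/v = 17.2 km / (0.201 m/s) = 17200 m / 0.201 m/s = 85570 s = 0.9904 d.
k_1 L₀/(k_a−k_1) = 0.190×26.0/(1.18−0.190) = 4.940/0.9900 = 4.990 mg/L.
e^(−k_1 t) = e^(−0.190×0.9904) = 0.8285; e^(−k_a t) = e^(−1.18×0.9904) = 0.3108.
D = 4.990 × (0.8285 − 0.3108) + 0.681 × 0.3108 = 2.583 + 0.2116 = 2.795 mg/L.
DO = C_s − D = 8.78 − 2.795 = 5.985 mg/L.

DO ≈ 5.99 mg/L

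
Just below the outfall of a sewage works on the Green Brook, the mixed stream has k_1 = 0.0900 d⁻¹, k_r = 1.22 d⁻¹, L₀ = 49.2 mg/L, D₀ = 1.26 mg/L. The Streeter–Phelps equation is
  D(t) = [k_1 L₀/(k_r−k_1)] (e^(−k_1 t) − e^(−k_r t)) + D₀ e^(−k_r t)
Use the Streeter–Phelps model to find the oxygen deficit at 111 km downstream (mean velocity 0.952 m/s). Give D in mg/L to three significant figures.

D ≈ 2.96 mg/L

Travel time t = x/v = 111 km / (0.952 m/s) = 111000 m / 0.952 m/s = 116600 s = 1.349 d.
k_1 L₀/(k_r−k_1) = 0.0900×49.2/(1.22−0.0900) = 4.428/1.130 = 3.919 mg/L.
e^(−k_1 t) = e^(−0.0900×1.349) = 0.8856; e^(−k_r t) = e^(−1.22×1.349) = 0.1927.
D = 3.919 × (0.8856 − 0.1927) + 1.26 × 0.1927 = 2.715 + 0.2429 = 2.958 mg/L.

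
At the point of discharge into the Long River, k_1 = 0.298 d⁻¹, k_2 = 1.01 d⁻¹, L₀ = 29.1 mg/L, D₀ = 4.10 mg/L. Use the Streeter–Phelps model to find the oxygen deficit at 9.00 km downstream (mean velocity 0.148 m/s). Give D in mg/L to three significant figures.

D ≈ 5.91 mg/L

Travel time t = x/v = 9.00 km / (0.148 m/s) = 9000 m / 0.148 m/s = 60810 s = 0.7038 d.
k_1 L₀/(k_2−k_1) = 0.298×29.1/(1.01−0.298) = 8.672/0.7120 = 12.18 mg/L.
e^(−k_1 t) = e^(−0.298×0.7038) = 0.8108; e^(−k_2 t) = e^(−1.01×0.7038) = 0.4912.
D = 12.18 × (0.8108 − 0.4912) + 4.10 × 0.4912 = 3.892 + 2.014 = 5.906 mg/L.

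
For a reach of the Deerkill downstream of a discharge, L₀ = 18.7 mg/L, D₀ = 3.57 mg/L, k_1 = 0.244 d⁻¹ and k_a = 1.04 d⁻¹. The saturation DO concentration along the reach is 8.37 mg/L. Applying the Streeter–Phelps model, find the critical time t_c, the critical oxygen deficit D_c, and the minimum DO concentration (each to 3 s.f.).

At the critical point dD/dt = 0, so k_1 L₀ e^(−k_1 t) = k_a D. Substituting D(t) from the Streeter–Phelps equation and solving for t gives
t_c = ln[(k_a/k_1)(1 − D₀(k_a−k_1)/(k_1 L₀))] / (k_a−k_1).
Here k_a−k_1 = 0.7960 d⁻¹ and 1 − D₀(k_a−k_1)/(k_1 L₀) = 1 − 3.57×0.7960/(0.244×18.7) = 0.3772, so
t_c = ln(4.262 × 0.3772) / 0.7960 = 0.4748 / 0.7960 = 0.5965 d.
L(t_c) = L₀ e^(−k_1 t_c) = 18.7 × 0.8645 = 16.17 mg/L, and at the critical point k_a D_c = k_1 L, so D_c = (0.244/1.04) × 16.17 = 3.793 mg/L.
Minimum DO = C_s − D_c = 8.37 − 3.793 = 4.577 mg/L.

t_c ≈ 0.597 d; D_c ≈ 3.79 mg/L; min DO ≈ 4.58 mg/L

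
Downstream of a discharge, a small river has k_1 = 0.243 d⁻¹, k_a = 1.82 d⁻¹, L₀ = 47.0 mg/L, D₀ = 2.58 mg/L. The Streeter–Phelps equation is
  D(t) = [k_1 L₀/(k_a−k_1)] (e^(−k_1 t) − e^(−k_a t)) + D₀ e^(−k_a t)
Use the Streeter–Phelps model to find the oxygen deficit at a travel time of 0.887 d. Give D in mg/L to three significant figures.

D ≈ 4.91 mg/L

k_1 L₀/(k_a−k_1) = 0.243×47.0/(1.82−0.243) = 11.42/1.577 = 7.242 mg/L.
e^(−k_1 t) = e^(−0.243×0.8870) = 0.8061; e^(−k_a t) = e^(−1.82×0.8870) = 0.1990.
D = 7.242 × (0.8061 − 0.1990) + 2.58 × 0.1990 = 4.397 + 0.5135 = 4.910 mg/L.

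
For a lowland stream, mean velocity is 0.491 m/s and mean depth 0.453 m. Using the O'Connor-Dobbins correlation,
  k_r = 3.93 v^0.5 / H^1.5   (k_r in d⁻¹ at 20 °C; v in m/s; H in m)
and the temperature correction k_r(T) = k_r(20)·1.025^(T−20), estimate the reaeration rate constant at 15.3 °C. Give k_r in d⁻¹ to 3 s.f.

k_r ≈ 8.04 d⁻¹

k_r(20) = 3.93 × 0.491^0.5 / 0.453^1.5 = 3.93 × 0.7007 / 0.3049 = 9.032 d⁻¹.
k_r(15.3) = 9.032 × 1.025^(15.3−20) = 9.032 × 0.8904 = 8.042 d⁻¹.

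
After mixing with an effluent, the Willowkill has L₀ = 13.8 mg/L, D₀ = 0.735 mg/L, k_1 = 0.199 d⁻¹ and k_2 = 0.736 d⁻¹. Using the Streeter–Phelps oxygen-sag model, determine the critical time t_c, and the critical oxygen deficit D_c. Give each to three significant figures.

t_c ≈ 2.15 d; D_c ≈ 2.43 mg/L

With k_2/k_1 = 3.698 and 1 − D₀(k_2−k_1)/(k_1 L₀) = 0.8563,
t_c = ln(3.698 × 0.8563) / (0.736 − 0.199) = ln(3.167) / 0.5370 = 1.153/0.5370 = 2.147 d.
L(t_c) = L₀ e^(−k_1 t_c) = 13.8 × 0.6523 = 9.002 mg/L, and at the critical point k_2 D_c = k_1 L, so D_c = (0.199/0.736) × 9.002 = 2.434 mg/L.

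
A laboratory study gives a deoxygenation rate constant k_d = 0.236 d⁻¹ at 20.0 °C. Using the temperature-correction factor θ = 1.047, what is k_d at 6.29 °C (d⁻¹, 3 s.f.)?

k_d ≈ 0.126 d⁻¹

k_d(T₂) = k_d(T₁) · θ^(T₂−T₁) = 0.236 × 1.047^(6.29−20.0)
= 0.236 × 1.047^-13.7 = 0.236 × 0.5328 = 0.1257 d⁻¹.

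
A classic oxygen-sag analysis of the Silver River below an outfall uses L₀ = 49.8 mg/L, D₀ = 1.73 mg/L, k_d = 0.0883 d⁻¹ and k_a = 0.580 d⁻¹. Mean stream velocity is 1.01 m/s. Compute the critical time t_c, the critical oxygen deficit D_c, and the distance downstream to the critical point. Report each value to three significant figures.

t_c = [1/(k_a−k_d)] ln[(k_a/k_d)(1 − D₀(k_a−k_d)/(k_d L₀))]
= [1/(0.580−0.0883)] ln[(0.580/0.0883)(1 − 1.73×0.4917/(0.0883×49.8))]
= (1/0.4917) ln[6.569 × 0.8066] = 2.034 × ln(5.298) = 2.034 × 1.667 = 3.391 d.
L(t_c) = L₀ e^(−k_d t_c) = 49.8 × 0.7413 = 36.91 mg/L, and at the critical point k_a D_c = k_d L, so D_c = (0.0883/0.580) × 36.91 = 5.620 mg/L.
x_c = v t_c = 1.01 m/s × 3.391 d × 86400 s/d = 295900 m ≈ 296 km.

t_c ≈ 3.39 d; D_c ≈ 5.62 mg/L; x_c ≈ 296 km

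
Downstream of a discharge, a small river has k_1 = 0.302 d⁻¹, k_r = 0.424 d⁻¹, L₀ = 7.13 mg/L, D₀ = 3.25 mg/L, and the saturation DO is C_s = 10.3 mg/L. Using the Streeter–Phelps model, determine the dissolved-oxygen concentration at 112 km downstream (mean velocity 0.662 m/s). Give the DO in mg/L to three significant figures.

Travel time t = x/v = 112 km / (0.662 m/s) = 112000 m / 0.662 m/s = 169200 s = 1.958 d.
k_1 L₀/(k_r−k_1) = 0.302×7.13/(0.424−0.302) = 2.153/0.1220 = 17.65 mg/L.
e^(−k_1 t) = e^(−0.302×1.958) = 0.5536; e^(−k_r t) = e^(−0.424×1.958) = 0.4359.
D = 17.65 × (0.5536 − 0.4359) + 3.25 × 0.4359 = 2.076 + 1.417 = 3.493 mg/L.
DO = C_s − D = 10.3 − 3.493 = 6.807 mg/L.

DO ≈ 6.81 mg/L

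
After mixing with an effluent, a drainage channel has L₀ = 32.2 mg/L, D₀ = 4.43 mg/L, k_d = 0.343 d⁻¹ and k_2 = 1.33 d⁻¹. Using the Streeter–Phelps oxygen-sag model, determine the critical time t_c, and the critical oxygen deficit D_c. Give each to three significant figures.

t_c ≈ 0.862 d; D_c ≈ 6.18 mg/L

With k_2/k_d = 3.878 and 1 − D₀(k_2−k_d)/(k_d L₀) = 0.6041,
t_c = ln(3.878 × 0.6041) / (1.33 − 0.343) = ln(2.342) / 0.9870 = 0.8512/0.9870 = 0.8624 d.
D_c = (k_d/k_2) L₀ e^(−k_d t_c) = (0.343/1.33) × 32.2 × e^(−0.343×0.8624) = 0.2579 × 32.2 × 0.7439 = 6.178 mg/L.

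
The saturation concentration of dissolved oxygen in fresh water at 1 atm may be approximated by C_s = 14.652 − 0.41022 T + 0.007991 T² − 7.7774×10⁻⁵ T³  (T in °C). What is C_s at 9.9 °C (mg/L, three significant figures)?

C_s = 14.652 − 0.41022×9.9 + 0.007991×9.9² − 7.7774×10⁻⁵×9.9³ = 11.30 mg/L.

C_s ≈ 11.3 mg/L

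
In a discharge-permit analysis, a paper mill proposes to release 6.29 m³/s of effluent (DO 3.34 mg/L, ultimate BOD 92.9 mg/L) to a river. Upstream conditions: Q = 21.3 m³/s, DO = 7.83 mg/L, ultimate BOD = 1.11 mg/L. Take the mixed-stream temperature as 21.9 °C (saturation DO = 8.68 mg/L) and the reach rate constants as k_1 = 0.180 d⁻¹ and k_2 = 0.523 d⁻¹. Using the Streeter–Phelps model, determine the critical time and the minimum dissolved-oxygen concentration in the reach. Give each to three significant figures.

t_c ≈ 2.59 d; minimum DO ≈ 3.93 mg/L

Mixed DO = (21.3×7.83 + 6.29×3.34)/(21.3+6.29) = 187.8/27.59 = 6.806 mg/L.
Mixed L₀ = (21.3×1.11 + 6.29×92.9)/(27.59) = 608.0/27.59 = 22.04 mg/L.
Initial deficit D₀ = C_s − DO₀ = 8.68 − 6.806 = 1.874 mg/L.
t_c = (1/0.3430) ln[(0.523/0.180)(1 − 1.874×0.3430/(0.180×22.04))] = 2.915 × ln(2.435) = 2.594 d.
D_c = (0.180/0.523) × 22.04 × e^(−0.180×2.594) = 0.3442 × 22.04 × 0.6269 = 4.754 mg/L.
Minimum DO = 8.68 − 4.754 = 3.926 mg/L.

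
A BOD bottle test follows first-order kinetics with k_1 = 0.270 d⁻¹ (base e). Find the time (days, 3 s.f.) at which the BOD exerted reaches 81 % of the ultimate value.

t ≈ 6.15 d

y/L₀ = 1 − e^(−k_1 t) = 0.81 ⇒ e^(−k_1 t) = 0.190
t = −ln(0.190) / 0.270 = 1.661 / 0.270 = 6.151 d.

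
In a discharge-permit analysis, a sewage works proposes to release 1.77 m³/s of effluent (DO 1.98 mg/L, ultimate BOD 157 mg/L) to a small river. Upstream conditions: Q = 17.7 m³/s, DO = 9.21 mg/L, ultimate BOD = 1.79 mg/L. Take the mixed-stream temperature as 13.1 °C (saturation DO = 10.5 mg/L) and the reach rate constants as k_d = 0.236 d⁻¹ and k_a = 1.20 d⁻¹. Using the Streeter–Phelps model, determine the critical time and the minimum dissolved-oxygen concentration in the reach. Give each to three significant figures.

t_c ≈ 0.967 d; minimum DO ≈ 8.01 mg/L

Mixed DO = (17.7×9.21 + 1.77×1.98)/(17.7+1.77) = 166.5/19.47 = 8.553 mg/L.
Mixed L₀ = (17.7×1.79 + 1.77×157)/(19.47) = 309.6/19.47 = 15.90 mg/L.
Initial deficit D₀ = C_s − DO₀ = 10.5 − 8.553 = 1.947 mg/L.
t_c = (1/0.9640) ln[(1.20/0.236)(1 − 1.947×0.9640/(0.236×15.90))] = 1.037 × ln(2.541) = 0.9674 d.
D_c = (0.236/1.20) × 15.90 × e^(−0.236×0.9674) = 0.1967 × 15.90 × 0.7959 = 2.489 mg/L.
Minimum DO = 10.5 − 2.489 = 8.011 mg/L.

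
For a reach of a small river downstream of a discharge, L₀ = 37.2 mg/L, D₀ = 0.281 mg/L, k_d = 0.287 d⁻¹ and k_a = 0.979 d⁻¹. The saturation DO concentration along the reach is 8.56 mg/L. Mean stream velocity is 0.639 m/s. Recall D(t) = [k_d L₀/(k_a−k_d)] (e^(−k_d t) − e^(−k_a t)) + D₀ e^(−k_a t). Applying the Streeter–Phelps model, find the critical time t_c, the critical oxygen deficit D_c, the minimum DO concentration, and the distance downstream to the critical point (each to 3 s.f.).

t_c = [1/(k_a−k_d)] ln[(k_a/k_d)(1 − D₀(k_a−k_d)/(k_d L₀))]
= [1/(0.979−0.287)] ln[(0.979/0.287)(1 − 0.281×0.6920/(0.287×37.2))]
= (1/0.6920) ln[3.411 × 0.9818] = 1.445 × ln(3.349) = 1.445 × 1.209 = 1.747 d.
D_c = (k_d/k_a) L₀ e^(−k_d t_c) = (0.287/0.979) × 37.2 × e^(−0.287×1.747) = 0.2932 × 37.2 × 0.6058 = 6.606 mg/L.
Minimum DO = C_s − D_c = 8.56 − 6.606 = 1.954 mg/L.
x_c = v t_c = 0.639 m/s × 1.747 d × 86400 s/d = 96430 m ≈ 96.4 km.

t_c ≈ 1.75 d; D_c ≈ 6.61 mg/L; min DO ≈ 1.95 mg/L; x_c ≈ 96.4 km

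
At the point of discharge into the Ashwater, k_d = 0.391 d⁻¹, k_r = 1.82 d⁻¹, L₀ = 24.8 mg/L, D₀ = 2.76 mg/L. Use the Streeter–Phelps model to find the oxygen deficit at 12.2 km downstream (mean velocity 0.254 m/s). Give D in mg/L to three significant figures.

Travel time t = x/v = 12.2 km / (0.254 m/s) = 12200 m / 0.254 m/s = 48030 s = 0.5559 d.
k_d L₀/(k_r−k_d) = 0.391×24.8/(1.82−0.391) = 9.697/1.429 = 6.786 mg/L.
e^(−k_d t) = e^(−0.391×0.5559) = 0.8046; e^(−k_r t) = e^(−1.82×0.5559) = 0.3636.
D = 6.786 × (0.8046 − 0.3636) + 2.76 × 0.3636 = 2.993 + 1.003 = 3.996 mg/L.

D ≈ 4.00 mg/L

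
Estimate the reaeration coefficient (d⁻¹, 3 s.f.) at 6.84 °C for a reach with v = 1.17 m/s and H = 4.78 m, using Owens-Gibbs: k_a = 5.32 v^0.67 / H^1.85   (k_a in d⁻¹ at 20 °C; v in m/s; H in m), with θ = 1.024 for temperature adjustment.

k_a ≈ 0.239 d⁻¹

k_a(20) = 5.32 × 1.17^0.67 / 4.78^1.85 = 5.32 × 1.111 / 18.07 = 0.3271 d⁻¹.
k_a(6.84) = 0.3271 × 1.024^(6.84−20) = 0.3271 × 0.7319 = 0.2394 d⁻¹.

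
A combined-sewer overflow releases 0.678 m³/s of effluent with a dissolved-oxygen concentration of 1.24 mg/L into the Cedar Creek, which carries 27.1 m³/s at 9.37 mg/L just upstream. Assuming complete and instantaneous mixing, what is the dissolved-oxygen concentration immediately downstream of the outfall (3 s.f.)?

Flow-weighted mixing: C = (Q_r C_r + Q_w C_w)/(Q_r + Q_w)
= (27.1×9.37 + 0.678×1.24)/(27.1 + 0.678) = 254.8/27.78 = 9.172 mg/L.

9.17 mg/L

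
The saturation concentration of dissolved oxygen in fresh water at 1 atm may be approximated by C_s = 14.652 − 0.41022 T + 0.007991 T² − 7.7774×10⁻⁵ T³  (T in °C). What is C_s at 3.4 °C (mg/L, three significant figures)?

C_s ≈ 13.3 mg/L

C_s = 14.652 − 0.41022×3.4 + 0.007991×3.4² − 7.7774×10⁻⁵×3.4³ = 13.35 mg/L.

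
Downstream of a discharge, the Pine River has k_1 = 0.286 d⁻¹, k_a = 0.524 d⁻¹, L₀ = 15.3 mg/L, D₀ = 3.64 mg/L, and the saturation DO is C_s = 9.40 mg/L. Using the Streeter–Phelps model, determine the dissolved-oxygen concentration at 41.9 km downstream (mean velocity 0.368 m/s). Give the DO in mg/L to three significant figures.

Travel time t = x/v = 41.9 km / (0.368 m/s) = 41900 m / 0.368 m/s = 113900 s = 1.318 d.
k_1 L₀/(k_a−k_1) = 0.286×15.3/(0.524−0.286) = 4.376/0.2380 = 18.39 mg/L.
e^(−k_1 t) = e^(−0.286×1.318) = 0.6860; e^(−k_a t) = e^(−0.524×1.318) = 0.5013.
D = 18.39 × (0.6860 − 0.5013) + 3.64 × 0.5013 = 3.395 + 1.825 = 5.220 mg/L.
DO = C_s − D = 9.40 − 5.220 = 4.180 mg/L.

DO ≈ 4.18 mg/L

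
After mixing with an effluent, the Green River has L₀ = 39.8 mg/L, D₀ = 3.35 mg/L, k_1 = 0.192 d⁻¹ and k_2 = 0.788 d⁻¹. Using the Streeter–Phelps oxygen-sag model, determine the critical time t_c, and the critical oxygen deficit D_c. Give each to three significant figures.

At the critical point dD/dt = 0, so k_1 L₀ e^(−k_1 t) = k_2 D. Substituting D(t) from the Streeter–Phelps equation and solving for t gives
t_c = ln[(k_2/k_1)(1 − D₀(k_2−k_1)/(k_1 L₀))] / (k_2−k_1).
Here k_2−k_1 = 0.5960 d⁻¹ and 1 − D₀(k_2−k_1)/(k_1 L₀) = 1 − 3.35×0.5960/(0.192×39.8) = 0.7387, so
t_c = ln(4.104 × 0.7387) / 0.5960 = 1.109 / 0.5960 = 1.861 d.
L(t_c) = L₀ e^(−k_1 t_c) = 39.8 × 0.6996 = 27.84 mg/L, and at the critical point k_2 D_c = k_1 L, so D_c = (0.192/0.788) × 27.84 = 6.784 mg/L.

t_c ≈ 1.86 d; D_c ≈ 6.78 mg/L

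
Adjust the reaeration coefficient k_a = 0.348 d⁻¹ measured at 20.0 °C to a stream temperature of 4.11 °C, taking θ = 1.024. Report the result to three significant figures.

k_a(T₂) = k_a(T₁) · θ^(T₂−T₁) = 0.348 × 1.024^(4.11−20.0)
= 0.348 × 1.024^-15.9 = 0.348 × 0.6860 = 0.2387 d⁻¹.

k_a ≈ 0.239 d⁻¹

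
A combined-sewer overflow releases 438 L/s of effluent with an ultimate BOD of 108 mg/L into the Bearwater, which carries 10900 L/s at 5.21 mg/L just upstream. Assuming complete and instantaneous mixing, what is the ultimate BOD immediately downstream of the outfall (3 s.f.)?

Flow-weighted mixing: C = (Q_r C_r + Q_w C_w)/(Q_r + Q_w)
= (10900×5.21 + 438×108)/(10900 + 438) = 104100/11340 = 9.181 mg/L.

9.18 mg/L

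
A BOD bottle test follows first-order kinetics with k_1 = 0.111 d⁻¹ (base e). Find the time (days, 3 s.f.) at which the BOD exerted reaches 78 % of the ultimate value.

y/L₀ = 1 − e^(−k_1 t) = 0.78 ⇒ e^(−k_1 t) = 0.220
t = −ln(0.220) / 0.111 = 1.514 / 0.111 = 13.64 d.

t ≈ 13.6 d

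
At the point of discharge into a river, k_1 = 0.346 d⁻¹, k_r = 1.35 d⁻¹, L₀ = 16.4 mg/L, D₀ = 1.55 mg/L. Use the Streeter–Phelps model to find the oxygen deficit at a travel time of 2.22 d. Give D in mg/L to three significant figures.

k_1 L₀/(k_r−k_1) = 0.346×16.4/(1.35−0.346) = 5.674/1.004 = 5.652 mg/L.
e^(−k_1 t) = e^(−0.346×2.220) = 0.4639; e^(−k_r t) = e^(−1.35×2.220) = 0.04994.
D = 5.652 × (0.4639 − 0.04994) + 1.55 × 0.04994 = 2.340 + 0.07740 = 2.417 mg/L.

D ≈ 2.42 mg/L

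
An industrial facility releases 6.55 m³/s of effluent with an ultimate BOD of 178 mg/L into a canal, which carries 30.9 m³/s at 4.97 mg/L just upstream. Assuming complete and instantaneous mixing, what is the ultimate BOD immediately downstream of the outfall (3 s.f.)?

Flow-weighted mixing: C = (Q_r C_r + Q_w C_w)/(Q_r + Q_w)
= (30.9×4.97 + 6.55×178)/(30.9 + 6.55) = 1319/37.45 = 35.23 mg/L.

35.2 mg/L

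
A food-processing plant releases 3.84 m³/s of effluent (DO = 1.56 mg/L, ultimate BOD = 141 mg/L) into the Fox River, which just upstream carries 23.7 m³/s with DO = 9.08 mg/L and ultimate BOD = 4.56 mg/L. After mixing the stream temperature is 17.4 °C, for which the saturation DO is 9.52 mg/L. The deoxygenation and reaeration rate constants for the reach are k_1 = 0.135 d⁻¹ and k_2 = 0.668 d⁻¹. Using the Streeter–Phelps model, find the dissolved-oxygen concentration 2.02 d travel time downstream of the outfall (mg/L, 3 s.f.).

Mixed DO = (23.7×9.08 + 3.84×1.56)/(23.7+3.84) = 221.2/27.54 = 8.031 mg/L.
Mixed L₀ = (23.7×4.56 + 3.84×141)/(27.54) = 649.5/27.54 = 23.58 mg/L.
Initial deficit D₀ = C_s − DO₀ = 9.52 − 8.031 = 1.489 mg/L.
D(2.02) = [0.135×23.58/(0.668−0.135)](e^(−0.135×2.02) − e^(−0.668×2.02)) + 1.489 e^(−0.668×2.02)
= 5.974 × (0.7613 − 0.2594) + 1.489 × 0.2594 = 3.384 mg/L.
DO = 9.52 − 3.384 = 6.136 mg/L.

DO ≈ 6.14 mg/L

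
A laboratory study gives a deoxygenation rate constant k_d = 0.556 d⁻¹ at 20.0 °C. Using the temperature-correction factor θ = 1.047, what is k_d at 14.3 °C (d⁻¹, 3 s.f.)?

k_d ≈ 0.428 d⁻¹

k_d(T₂) = k_d(T₁) · θ^(T₂−T₁) = 0.556 × 1.047^(14.3−20.0)
= 0.556 × 1.047^-5.70 = 0.556 × 0.7697 = 0.4279 d⁻¹.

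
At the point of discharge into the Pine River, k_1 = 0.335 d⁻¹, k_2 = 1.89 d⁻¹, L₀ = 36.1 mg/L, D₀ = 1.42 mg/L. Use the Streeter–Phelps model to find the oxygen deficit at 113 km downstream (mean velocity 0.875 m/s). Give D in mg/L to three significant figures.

Travel time t = x/v = 113 km / (0.875 m/s) = 113000 m / 0.875 m/s = 129100 s = 1.495 d.
k_1 L₀/(k_2−k_1) = 0.335×36.1/(1.89−0.335) = 12.09/1.555 = 7.777 mg/L.
e^(−k_1 t) = e^(−0.335×1.495) = 0.6061; e^(−k_2 t) = e^(−1.89×1.495) = 0.05931.
D = 7.777 × (0.6061 − 0.05931) + 1.42 × 0.05931 = 4.252 + 0.08422 = 4.337 mg/L.

D ≈ 4.34 mg/L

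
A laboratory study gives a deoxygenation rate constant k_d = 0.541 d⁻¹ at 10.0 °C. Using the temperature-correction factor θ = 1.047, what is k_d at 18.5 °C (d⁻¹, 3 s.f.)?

k_d(T₂) = k_d(T₁) · θ^(T₂−T₁) = 0.541 × 1.047^(18.5−10.0)
= 0.541 × 1.047^8.50 = 0.541 × 1.478 = 0.7994 d⁻¹.

k_d ≈ 0.799 d⁻¹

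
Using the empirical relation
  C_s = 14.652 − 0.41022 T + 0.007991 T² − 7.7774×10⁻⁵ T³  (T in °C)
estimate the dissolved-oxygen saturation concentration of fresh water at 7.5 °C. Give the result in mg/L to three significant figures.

C_s = 14.652 − 0.41022×7.5 + 0.007991×7.5² − 7.7774×10⁻⁵×7.5³ = 11.99 mg/L.

C_s ≈ 12.0 mg/L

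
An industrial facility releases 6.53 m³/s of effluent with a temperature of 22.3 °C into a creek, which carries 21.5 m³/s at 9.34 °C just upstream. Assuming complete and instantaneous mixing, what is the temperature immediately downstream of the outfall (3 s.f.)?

Flow-weighted mixing: C = (Q_r C_r + Q_w C_w)/(Q_r + Q_w)
= (21.5×9.34 + 6.53×22.3)/(21.5 + 6.53) = 346.4/28.03 = 12.36 °C.

12.4 °C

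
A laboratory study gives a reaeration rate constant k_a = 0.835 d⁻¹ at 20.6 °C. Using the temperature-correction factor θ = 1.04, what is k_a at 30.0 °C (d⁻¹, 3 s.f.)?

k_a ≈ 1.21 d⁻¹

k_a(T₂) = k_a(T₁) · θ^(T₂−T₁) = 0.835 × 1.04^(30.0−20.6)
= 0.835 × 1.04^9.40 = 0.835 × 1.446 = 1.207 d⁻¹.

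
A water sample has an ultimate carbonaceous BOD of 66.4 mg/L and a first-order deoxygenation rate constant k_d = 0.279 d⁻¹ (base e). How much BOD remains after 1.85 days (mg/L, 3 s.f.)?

L_t = L₀ e^(−k_d t) = 66.4 × e^(−0.279×1.85) = 66.4 × 0.5968 = 39.63 mg/L.

L ≈ 39.6 mg/L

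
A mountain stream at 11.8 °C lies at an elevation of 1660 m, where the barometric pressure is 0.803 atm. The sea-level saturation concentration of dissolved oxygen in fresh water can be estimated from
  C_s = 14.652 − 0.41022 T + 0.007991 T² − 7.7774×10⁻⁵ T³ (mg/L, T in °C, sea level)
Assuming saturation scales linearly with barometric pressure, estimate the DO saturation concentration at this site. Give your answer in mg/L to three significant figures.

At sea level: C_s = 14.652 − 0.41022×11.8 + 0.007991×11.8² − 7.7774×10⁻⁵×11.8³ = 10.80 mg/L.
Pressure correction: C_s' = 10.80 × 0.803 = 8.669 mg/L.

C_s ≈ 8.67 mg/L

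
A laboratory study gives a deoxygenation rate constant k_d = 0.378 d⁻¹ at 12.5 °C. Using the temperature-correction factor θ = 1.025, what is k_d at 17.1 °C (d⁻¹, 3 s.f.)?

k_d(T₂) = k_d(T₁) · θ^(T₂−T₁) = 0.378 × 1.025^(17.1−12.5)
= 0.378 × 1.025^4.60 = 0.378 × 1.120 = 0.4235 d⁻¹.

k_d ≈ 0.423 d⁻¹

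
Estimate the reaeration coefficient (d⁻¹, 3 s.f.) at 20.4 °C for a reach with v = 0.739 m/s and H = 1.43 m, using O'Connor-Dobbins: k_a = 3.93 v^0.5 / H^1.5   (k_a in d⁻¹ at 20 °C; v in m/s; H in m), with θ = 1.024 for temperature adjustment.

k_a(20) = 3.93 × 0.739^0.5 / 1.43^1.5 = 3.93 × 0.8597 / 1.710 = 1.976 d⁻¹.
k_a(20.4) = 1.976 × 1.024^(20.4−20) = 1.976 × 1.010 = 1.994 d⁻¹.

k_a ≈ 1.99 d⁻¹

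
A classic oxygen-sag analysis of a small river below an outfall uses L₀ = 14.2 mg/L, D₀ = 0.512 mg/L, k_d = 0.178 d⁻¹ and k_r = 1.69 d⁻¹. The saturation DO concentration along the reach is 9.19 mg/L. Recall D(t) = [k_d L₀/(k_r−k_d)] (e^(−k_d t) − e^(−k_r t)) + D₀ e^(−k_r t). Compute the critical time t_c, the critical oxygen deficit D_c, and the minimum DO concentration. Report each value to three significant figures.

With k_r/k_d = 9.494 and 1 − D₀(k_r−k_d)/(k_d L₀) = 0.6937,
t_c = ln(9.494 × 0.6937) / (1.69 − 0.178) = ln(6.586) / 1.512 = 1.885/1.512 = 1.247 d.
L(t_c) = L₀ e^(−k_d t_c) = 14.2 × 0.8010 = 11.37 mg/L, and at the critical point k_r D_c = k_d L, so D_c = (0.178/1.69) × 11.37 = 1.198 mg/L.
Minimum DO = C_s − D_c = 9.19 − 1.198 = 7.992 mg/L.

t_c ≈ 1.25 d; D_c ≈ 1.20 mg/L; min DO ≈ 7.99 mg/L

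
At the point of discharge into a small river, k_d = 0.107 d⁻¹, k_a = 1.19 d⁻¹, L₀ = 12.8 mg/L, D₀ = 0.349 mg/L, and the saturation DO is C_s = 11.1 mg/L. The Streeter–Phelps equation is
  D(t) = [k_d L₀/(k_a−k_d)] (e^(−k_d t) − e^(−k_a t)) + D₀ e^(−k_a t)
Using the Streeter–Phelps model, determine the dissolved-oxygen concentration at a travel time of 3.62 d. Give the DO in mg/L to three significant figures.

k_d L₀/(k_a−k_d) = 0.107×12.8/(1.19−0.107) = 1.370/1.083 = 1.265 mg/L.
e^(−k_d t) = e^(−0.107×3.620) = 0.6789; e^(−k_a t) = e^(−1.19×3.620) = 0.01346.
D = 1.265 × (0.6789 − 0.01346) + 0.349 × 0.01346 = 0.8415 + 0.004699 = 0.8462 mg/L.
DO = C_s − D = 11.1 − 0.8462 = 10.25 mg/L.

DO ≈ 10.3 mg/L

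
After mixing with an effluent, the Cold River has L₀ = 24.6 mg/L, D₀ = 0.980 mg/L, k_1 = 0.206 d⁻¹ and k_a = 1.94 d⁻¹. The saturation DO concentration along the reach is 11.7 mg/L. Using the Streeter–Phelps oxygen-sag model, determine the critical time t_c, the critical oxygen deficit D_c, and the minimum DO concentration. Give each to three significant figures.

With k_a/k_1 = 9.417 and 1 − D₀(k_a−k_1)/(k_1 L₀) = 0.6647,
t_c = ln(9.417 × 0.6647) / (1.94 − 0.206) = ln(6.260) / 1.734 = 1.834/1.734 = 1.058 d.
D_c = (k_1/k_a) L₀ e^(−k_1 t_c) = (0.206/1.94) × 24.6 × e^(−0.206×1.058) = 0.1062 × 24.6 × 0.8042 = 2.101 mg/L.
Minimum DO = C_s − D_c = 11.7 − 2.101 = 9.599 mg/L.

t_c ≈ 1.06 d; D_c ≈ 2.10 mg/L; min DO ≈ 9.60 mg/L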